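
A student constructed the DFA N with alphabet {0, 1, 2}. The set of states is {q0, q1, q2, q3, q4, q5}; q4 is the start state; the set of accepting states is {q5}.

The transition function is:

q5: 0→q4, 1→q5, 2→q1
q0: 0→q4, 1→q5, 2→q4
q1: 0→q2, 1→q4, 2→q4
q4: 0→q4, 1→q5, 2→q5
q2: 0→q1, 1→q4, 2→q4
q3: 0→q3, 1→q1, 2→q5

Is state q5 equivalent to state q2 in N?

States {q0,q3} cannot be reached from the start state, so discard them.
Start with accepting vs non-accepting: {q5} | {q1,q2,q4}.
Split {q1,q2,q4} by δ(·,1) → {q1,q2} and {q4}.
The partition is now stable with 3 blocks: {q5} | {q1,q2} | {q4}.
q5 and q2 end up in different blocks, so they are distinguishable. For instance, the string 'ε' is accepted from only q5.

No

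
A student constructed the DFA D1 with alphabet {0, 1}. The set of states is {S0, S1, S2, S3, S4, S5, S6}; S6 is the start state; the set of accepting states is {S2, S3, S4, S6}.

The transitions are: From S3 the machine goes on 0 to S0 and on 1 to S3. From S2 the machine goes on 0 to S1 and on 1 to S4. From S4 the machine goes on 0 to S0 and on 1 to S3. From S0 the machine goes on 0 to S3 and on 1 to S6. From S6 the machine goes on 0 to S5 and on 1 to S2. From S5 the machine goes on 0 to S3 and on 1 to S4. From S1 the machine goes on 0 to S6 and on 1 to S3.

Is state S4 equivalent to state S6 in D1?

All states are reachable from the start state.
P0 = {S2,S3,S4,S6} | {S0,S1,S5}.
No further refinement is possible. Final partition (2 blocks): {S2,S3,S4,S6} | {S0,S1,S5}.
S4 and S6 lie in the same block of the stable partition, so they are equivalent — no string distinguishes them.

Yes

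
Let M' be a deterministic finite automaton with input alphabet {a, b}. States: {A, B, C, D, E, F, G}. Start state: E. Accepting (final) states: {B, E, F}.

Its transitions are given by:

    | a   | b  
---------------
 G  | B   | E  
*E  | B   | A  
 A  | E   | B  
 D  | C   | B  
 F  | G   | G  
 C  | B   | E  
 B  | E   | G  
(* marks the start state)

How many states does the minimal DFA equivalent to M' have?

First remove the unreachable states {C,D,F}; 4 states remain.
Start with accepting vs non-accepting: {B,E} | {A,G}.
Stable partition: {B,E} | {A,G} — 2 equivalence classes.

2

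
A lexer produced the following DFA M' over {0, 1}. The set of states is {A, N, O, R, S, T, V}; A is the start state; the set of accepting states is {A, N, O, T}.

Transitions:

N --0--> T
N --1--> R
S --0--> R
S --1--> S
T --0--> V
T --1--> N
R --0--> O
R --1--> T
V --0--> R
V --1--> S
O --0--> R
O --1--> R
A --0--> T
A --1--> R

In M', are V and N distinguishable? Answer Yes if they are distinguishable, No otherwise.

Yes

All states are reachable from the start state.
Initial partition by acceptance: {A,N,O,T} | {R,S,V}.
Split {A,N,O,T} by δ(·,0) → {A,N} and {O,T}.
Refine {R,S,V} on symbol 0: members go to different blocks, giving {S,V} and {R}.
Split {O,T} by δ(·,0) → {O} and {T}.
Stable partition: {A,N} | {S,V} | {O} | {R} | {T} — 5 equivalence classes.
V and N end up in different blocks, so they are distinguishable. For instance, the string 'ε' is accepted from only N.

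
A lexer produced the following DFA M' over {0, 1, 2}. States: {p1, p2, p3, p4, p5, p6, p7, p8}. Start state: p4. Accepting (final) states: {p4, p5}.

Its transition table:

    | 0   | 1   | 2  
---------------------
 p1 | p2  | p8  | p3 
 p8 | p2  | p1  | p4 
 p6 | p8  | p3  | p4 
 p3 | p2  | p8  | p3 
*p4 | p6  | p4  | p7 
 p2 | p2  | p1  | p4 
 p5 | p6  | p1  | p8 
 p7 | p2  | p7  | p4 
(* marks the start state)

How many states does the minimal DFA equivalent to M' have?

States {p5} cannot be reached from the start state, so discard them.
Start with accepting vs non-accepting: {p4} | {p1,p2,p3,p6,p7,p8}.
On input 2, block {p1,p2,p3,p6,p7,p8} splits into {p2,p6,p7,p8} and {p1,p3}.
On input 1, block {p2,p6,p7,p8} splits into {p2,p6,p8} and {p7}.
No further refinement is possible. Final partition (4 blocks): {p4} | {p2,p6,p8} | {p1,p3} | {p7}.

4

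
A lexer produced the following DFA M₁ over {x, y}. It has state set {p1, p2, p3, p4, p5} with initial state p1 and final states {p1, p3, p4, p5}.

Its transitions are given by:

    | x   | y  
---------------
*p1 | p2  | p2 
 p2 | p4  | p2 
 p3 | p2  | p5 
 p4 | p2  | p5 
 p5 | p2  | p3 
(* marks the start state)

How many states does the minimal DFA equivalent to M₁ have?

Start with accepting vs non-accepting: {p1,p3,p4,p5} | {p2}.
Refine {p1,p3,p4,p5} on symbol y: members go to different blocks, giving {p3,p4,p5} and {p1}.
Stable partition: {p3,p4,p5} | {p2} | {p1} — 3 equivalence classes.

3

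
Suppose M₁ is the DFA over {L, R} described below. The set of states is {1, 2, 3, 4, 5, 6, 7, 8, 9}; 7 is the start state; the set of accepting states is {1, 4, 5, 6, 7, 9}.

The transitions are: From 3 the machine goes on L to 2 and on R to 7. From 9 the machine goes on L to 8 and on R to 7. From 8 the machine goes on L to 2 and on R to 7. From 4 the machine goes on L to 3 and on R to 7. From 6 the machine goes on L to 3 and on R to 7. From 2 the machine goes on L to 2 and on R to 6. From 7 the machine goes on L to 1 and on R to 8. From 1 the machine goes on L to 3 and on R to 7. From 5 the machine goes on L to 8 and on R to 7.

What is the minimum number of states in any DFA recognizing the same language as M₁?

First remove the unreachable states {4,5,9}; 6 states remain.
P0 = {1,6,7} | {2,3,8}.
Refine {1,6,7} on symbol L: members go to different blocks, giving {1,6} and {7}.
On input R, block {2,3,8} splits into {3,8} and {2}.
The partition is now stable with 4 blocks: {1,6} | {3,8} | {7} | {2}.

4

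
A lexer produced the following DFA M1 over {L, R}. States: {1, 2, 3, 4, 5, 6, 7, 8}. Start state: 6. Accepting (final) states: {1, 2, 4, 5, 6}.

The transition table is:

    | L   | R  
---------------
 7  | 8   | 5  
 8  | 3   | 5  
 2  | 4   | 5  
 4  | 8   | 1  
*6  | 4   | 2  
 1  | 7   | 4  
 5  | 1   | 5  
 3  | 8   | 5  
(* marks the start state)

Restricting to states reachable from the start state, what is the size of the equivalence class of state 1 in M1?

All states are reachable from the start state.
Initial partition by acceptance: {1,2,4,5,6} | {3,7,8}.
Refine {1,2,4,5,6} on symbol L: members go to different blocks, giving {2,5,6} and {1,4}.
No further refinement is possible. Final partition (3 blocks): {2,5,6} | {3,7,8} | {1,4}.
State 1 belongs to the block {1,4}, which has 2 states.

2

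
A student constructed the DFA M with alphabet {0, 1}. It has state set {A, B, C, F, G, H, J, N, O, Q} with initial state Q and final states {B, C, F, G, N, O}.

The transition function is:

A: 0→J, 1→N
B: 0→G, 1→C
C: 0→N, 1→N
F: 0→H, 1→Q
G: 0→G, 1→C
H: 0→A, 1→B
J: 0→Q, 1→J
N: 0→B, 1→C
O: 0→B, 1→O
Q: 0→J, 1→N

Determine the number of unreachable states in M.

4

Starting at Q and following transitions, the reachable set is {B, C, G, J, N, Q}. That leaves A, F, H, O unreachable — 4 in total.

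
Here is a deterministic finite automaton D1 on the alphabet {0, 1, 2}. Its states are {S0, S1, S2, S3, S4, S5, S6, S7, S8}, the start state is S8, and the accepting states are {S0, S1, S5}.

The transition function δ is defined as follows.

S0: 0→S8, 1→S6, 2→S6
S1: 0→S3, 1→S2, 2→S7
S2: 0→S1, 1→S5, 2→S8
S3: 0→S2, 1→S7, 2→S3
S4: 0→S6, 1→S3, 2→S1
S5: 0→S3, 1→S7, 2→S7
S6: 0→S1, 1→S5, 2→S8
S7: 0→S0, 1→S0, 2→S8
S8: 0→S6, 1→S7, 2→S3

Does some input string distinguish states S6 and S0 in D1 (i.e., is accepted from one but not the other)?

States {S4} cannot be reached from the start state, so discard them.
Initial partition by acceptance: {S0,S1,S5} | {S2,S3,S6,S7,S8}.
On input 0, block {S2,S3,S6,S7,S8} splits into {S2,S6,S7} and {S3,S8}.
The partition is now stable with 3 blocks: {S0,S1,S5} | {S2,S6,S7} | {S3,S8}.
S6 and S0 end up in different blocks, so they are distinguishable. For instance, the string 'ε' is accepted from only S0.

Yes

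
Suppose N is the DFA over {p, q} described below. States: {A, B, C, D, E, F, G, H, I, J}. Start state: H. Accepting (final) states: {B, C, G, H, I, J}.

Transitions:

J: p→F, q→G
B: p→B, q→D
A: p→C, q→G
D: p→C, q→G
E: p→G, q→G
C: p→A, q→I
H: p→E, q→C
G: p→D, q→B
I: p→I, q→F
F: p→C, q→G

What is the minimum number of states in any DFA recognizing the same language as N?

Reachable states from the start: {A,B,C,D,E,F,G,H,I}. Unreachable: {J} — drop them.
Start with accepting vs non-accepting: {B,C,G,H,I} | {A,D,E,F}.
On input p, block {B,C,G,H,I} splits into {C,G,H} and {B,I}.
Refine {C,G,H} on symbol q: members go to different blocks, giving {C,G} and {H}.
Stable partition: {C,G} | {A,D,E,F} | {B,I} | {H} — 4 equivalence classes.

4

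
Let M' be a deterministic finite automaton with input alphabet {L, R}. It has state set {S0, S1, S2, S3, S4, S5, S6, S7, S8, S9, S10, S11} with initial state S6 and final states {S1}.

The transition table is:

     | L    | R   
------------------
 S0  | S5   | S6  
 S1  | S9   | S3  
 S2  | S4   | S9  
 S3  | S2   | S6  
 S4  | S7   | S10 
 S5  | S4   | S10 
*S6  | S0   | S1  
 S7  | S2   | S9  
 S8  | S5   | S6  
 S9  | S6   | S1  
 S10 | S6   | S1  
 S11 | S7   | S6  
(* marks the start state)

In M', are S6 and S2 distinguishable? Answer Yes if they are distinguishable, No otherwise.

Yes

Reachable states from the start: {S0,S1,S2,S3,S4,S5,S6,S7,S9,S10}. Unreachable: {S8,S11} — drop them.
Initial partition by acceptance: {S1} | {S0,S2,S3,S4,S5,S6,S7,S9,S10}.
Refine {S0,S2,S3,S4,S5,S6,S7,S9,S10} on symbol R: members go to different blocks, giving {S0,S2,S3,S4,S5,S7} and {S6,S9,S10}.
Split {S6,S9,S10} by δ(·,L) → {S9,S10} and {S6}.
Split {S0,S2,S3,S4,S5,S7} by δ(·,R) → {S2,S4,S5,S7} and {S0,S3}.
The partition is now stable with 5 blocks: {S1} | {S2,S4,S5,S7} | {S9,S10} | {S6} | {S0,S3}.
S6 and S2 end up in different blocks, so they are distinguishable. For instance, the string 'R' is accepted from only S6.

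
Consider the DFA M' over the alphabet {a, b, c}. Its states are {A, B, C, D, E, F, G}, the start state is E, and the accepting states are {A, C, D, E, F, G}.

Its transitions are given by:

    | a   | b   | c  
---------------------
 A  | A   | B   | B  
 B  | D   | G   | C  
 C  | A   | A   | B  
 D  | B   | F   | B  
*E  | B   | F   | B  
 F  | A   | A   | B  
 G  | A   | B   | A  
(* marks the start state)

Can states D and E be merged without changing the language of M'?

Yes

Every state is reachable, so we keep all 7.
Start with accepting vs non-accepting: {A,C,D,E,F,G} | {B}.
Split {A,C,D,E,F,G} by δ(·,a) → {A,C,F,G} and {D,E}.
On input b, block {A,C,F,G} splits into {A,G} and {C,F}.
Refine {A,G} on symbol c: members go to different blocks, giving {A} and {G}.
No further refinement is possible. Final partition (5 blocks): {A} | {B} | {D,E} | {C,F} | {G}.
D and E lie in the same block of the stable partition, so they are equivalent — no string distinguishes them.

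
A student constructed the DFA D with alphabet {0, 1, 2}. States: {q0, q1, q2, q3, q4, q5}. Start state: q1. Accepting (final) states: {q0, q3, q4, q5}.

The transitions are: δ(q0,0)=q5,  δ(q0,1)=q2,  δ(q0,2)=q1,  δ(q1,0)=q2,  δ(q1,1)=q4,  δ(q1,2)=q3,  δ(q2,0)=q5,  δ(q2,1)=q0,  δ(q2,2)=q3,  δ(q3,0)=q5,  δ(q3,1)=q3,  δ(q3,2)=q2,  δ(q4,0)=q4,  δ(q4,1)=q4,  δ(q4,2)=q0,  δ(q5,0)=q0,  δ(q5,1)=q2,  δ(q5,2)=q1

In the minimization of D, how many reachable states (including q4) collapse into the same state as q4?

1

Start with accepting vs non-accepting: {q0,q3,q4,q5} | {q1,q2}.
Refine {q0,q3,q4,q5} on symbol 1: members go to different blocks, giving {q0,q5} and {q3,q4}.
Split {q1,q2} by δ(·,0) → {q1} and {q2}.
Split {q3,q4} by δ(·,0) → {q3} and {q4}.
No further refinement is possible. Final partition (5 blocks): {q0,q5} | {q1} | {q3} | {q2} | {q4}.
State q4 belongs to the block {q4}, which has 1 states.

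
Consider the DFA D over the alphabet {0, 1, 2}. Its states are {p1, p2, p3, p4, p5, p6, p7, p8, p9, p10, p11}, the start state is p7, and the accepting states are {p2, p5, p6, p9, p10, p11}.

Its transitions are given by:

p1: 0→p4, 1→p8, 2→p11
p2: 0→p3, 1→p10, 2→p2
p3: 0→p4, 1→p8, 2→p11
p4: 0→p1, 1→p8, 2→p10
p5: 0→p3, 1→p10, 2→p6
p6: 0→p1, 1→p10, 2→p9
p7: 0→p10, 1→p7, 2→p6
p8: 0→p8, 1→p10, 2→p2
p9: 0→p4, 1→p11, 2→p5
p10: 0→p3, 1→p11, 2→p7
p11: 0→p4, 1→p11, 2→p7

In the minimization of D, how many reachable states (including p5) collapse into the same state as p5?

All states are reachable from the start state.
P0 = {p2,p5,p6,p9,p10,p11} | {p1,p3,p4,p7,p8}.
On input 2, block {p2,p5,p6,p9,p10,p11} splits into {p2,p5,p6,p9} and {p10,p11}.
Refine {p1,p3,p4,p7,p8} on symbol 0: members go to different blocks, giving {p1,p3,p4,p8} and {p7}.
On input 1, block {p1,p3,p4,p8} splits into {p1,p3,p4} and {p8}.
Stable partition: {p2,p5,p6,p9} | {p1,p3,p4} | {p10,p11} | {p7} | {p8} — 5 equivalence classes.
The equivalence class containing p5 is {p2,p5,p6,p9}, of size 4.

4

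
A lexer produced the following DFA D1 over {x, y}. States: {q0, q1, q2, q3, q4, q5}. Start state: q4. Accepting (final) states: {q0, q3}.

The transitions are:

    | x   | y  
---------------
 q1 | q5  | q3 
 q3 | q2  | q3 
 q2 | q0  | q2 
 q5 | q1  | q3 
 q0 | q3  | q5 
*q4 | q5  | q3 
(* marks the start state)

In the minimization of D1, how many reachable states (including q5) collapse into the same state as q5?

3

Every state is reachable, so we keep all 6.
P0 = {q0,q3} | {q1,q2,q4,q5}.
On input x, block {q0,q3} splits into {q0} and {q3}.
Split {q1,q2,q4,q5} by δ(·,x) → {q1,q4,q5} and {q2}.
No further refinement is possible. Final partition (4 blocks): {q0} | {q1,q4,q5} | {q3} | {q2}.
State q5 belongs to the block {q1,q4,q5}, which has 3 states.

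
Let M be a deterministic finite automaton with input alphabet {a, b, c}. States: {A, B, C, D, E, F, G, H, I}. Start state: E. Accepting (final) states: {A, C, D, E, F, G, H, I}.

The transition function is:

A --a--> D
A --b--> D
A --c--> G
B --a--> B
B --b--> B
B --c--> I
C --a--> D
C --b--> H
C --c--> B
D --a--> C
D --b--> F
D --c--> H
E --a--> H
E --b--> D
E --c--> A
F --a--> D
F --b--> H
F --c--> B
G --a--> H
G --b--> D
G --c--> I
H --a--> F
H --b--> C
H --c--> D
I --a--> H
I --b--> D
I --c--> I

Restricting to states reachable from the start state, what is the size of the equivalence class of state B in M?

1

Start with accepting vs non-accepting: {A,C,D,E,F,G,H,I} | {B}.
On input c, block {A,C,D,E,F,G,H,I} splits into {A,D,E,G,H,I} and {C,F}.
Refine {A,D,E,G,H,I} on symbol a: members go to different blocks, giving {A,E,G,I} and {D,H}.
No further refinement is possible. Final partition (4 blocks): {A,E,G,I} | {B} | {C,F} | {D,H}.
The equivalence class containing B is {B}, of size 1.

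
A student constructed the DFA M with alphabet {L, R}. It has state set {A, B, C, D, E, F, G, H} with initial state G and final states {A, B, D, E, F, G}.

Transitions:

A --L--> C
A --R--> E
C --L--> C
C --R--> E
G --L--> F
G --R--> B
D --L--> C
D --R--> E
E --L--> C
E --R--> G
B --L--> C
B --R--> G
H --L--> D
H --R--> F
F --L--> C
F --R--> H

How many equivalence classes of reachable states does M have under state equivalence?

6

States {A} cannot be reached from the start state, so discard them.
P0 = {B,D,E,F,G} | {C,H}.
Split {B,D,E,F,G} by δ(·,L) → {B,D,E,F} and {G}.
Split {B,D,E,F} by δ(·,R) → {B,E} and {D} and {F}.
On input L, block {C,H} splits into {C} and {H}.
Stable partition: {B,E} | {C} | {G} | {D} | {F} | {H} — 6 equivalence classes.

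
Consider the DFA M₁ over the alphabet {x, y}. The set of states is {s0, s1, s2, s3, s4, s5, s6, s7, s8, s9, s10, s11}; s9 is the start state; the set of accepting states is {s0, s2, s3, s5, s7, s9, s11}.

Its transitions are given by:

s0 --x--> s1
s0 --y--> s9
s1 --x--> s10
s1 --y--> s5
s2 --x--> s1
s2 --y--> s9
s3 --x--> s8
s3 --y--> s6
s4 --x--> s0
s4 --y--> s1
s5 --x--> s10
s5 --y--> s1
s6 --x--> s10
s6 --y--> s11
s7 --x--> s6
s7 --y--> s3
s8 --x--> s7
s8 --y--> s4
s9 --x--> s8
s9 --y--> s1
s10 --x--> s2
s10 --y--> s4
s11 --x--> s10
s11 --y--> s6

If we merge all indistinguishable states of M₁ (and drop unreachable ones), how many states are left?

All states are reachable from the start state.
Initial partition by acceptance: {s0,s2,s3,s5,s7,s9,s11} | {s1,s4,s6,s8,s10}.
Refine {s0,s2,s3,s5,s7,s9,s11} on symbol y: members go to different blocks, giving {s3,s5,s9,s11} and {s0,s2,s7}.
Split {s1,s4,s6,s8,s10} by δ(·,x) → {s4,s8,s10} and {s1,s6}.
Split {s4,s8,s10} by δ(·,y) → {s8,s10} and {s4}.
Stable partition: {s3,s5,s9,s11} | {s8,s10} | {s0,s2,s7} | {s1,s6} | {s4} — 5 equivalence classes.

5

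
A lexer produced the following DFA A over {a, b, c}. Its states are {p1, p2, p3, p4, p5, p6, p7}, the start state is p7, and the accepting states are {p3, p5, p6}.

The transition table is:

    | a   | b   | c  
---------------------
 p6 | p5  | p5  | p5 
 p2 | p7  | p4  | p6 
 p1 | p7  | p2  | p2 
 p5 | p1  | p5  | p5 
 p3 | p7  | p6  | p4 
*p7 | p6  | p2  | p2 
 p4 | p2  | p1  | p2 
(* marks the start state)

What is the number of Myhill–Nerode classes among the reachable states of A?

Reachable states from the start: {p1,p2,p4,p5,p6,p7}. Unreachable: {p3} — drop them.
Start with accepting vs non-accepting: {p5,p6} | {p1,p2,p4,p7}.
Refine {p5,p6} on symbol a: members go to different blocks, giving {p5} and {p6}.
Split {p1,p2,p4,p7} by δ(·,a) → {p1,p2,p4} and {p7}.
Refine {p1,p2,p4} on symbol a: members go to different blocks, giving {p1,p2} and {p4}.
Refine {p1,p2} on symbol b: members go to different blocks, giving {p1} and {p2}.
The partition is now stable with 6 blocks: {p5} | {p1} | {p6} | {p7} | {p4} | {p2}.

6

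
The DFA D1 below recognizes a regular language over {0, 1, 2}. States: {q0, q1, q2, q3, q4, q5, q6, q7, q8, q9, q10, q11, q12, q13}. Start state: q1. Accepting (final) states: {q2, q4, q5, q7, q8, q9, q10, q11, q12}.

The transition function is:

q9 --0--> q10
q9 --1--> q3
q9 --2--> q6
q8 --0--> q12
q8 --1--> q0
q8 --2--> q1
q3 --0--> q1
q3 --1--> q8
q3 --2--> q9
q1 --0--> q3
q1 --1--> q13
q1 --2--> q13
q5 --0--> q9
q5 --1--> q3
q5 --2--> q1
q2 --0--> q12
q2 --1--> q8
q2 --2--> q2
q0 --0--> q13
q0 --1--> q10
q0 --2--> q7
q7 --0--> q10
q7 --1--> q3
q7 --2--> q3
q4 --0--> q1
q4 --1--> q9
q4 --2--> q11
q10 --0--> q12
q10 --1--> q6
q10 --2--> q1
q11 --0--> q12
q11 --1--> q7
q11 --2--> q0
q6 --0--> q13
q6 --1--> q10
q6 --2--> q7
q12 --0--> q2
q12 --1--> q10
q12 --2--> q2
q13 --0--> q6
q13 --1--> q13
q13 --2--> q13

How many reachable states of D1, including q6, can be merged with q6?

States {q4,q5,q11} cannot be reached from the start state, so discard them.
Start with accepting vs non-accepting: {q2,q7,q8,q9,q10,q12} | {q0,q1,q3,q6,q13}.
Refine {q2,q7,q8,q9,q10,q12} on symbol 1: members go to different blocks, giving {q7,q8,q9,q10} and {q2,q12}.
Refine {q7,q8,q9,q10} on symbol 0: members go to different blocks, giving {q7,q9} and {q8,q10}.
Refine {q0,q1,q3,q6,q13} on symbol 1: members go to different blocks, giving {q0,q3,q6} and {q1,q13}.
No further refinement is possible. Final partition (5 blocks): {q7,q9} | {q0,q3,q6} | {q2,q12} | {q8,q10} | {q1,q13}.
State q6 belongs to the block {q0,q3,q6}, which has 3 states.

3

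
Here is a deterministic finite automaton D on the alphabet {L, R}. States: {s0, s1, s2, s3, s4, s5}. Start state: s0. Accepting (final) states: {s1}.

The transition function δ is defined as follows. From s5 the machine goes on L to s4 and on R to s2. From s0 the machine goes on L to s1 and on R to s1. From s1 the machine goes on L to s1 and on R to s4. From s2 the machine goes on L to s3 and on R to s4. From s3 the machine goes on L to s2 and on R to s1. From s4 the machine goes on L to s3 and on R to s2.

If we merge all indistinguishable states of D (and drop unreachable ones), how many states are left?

4

States {s5} cannot be reached from the start state, so discard them.
Start with accepting vs non-accepting: {s1} | {s0,s2,s3,s4}.
Refine {s0,s2,s3,s4} on symbol L: members go to different blocks, giving {s2,s3,s4} and {s0}.
Refine {s2,s3,s4} on symbol R: members go to different blocks, giving {s2,s4} and {s3}.
No further refinement is possible. Final partition (4 blocks): {s1} | {s2,s4} | {s0} | {s3}.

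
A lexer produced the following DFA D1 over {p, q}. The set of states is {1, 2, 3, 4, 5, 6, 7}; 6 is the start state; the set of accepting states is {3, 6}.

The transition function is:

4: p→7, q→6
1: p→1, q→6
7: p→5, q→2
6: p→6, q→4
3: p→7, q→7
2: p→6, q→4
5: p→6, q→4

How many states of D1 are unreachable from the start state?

No path from 6 leads to 1, 3; the other 5 states are all reachable.

2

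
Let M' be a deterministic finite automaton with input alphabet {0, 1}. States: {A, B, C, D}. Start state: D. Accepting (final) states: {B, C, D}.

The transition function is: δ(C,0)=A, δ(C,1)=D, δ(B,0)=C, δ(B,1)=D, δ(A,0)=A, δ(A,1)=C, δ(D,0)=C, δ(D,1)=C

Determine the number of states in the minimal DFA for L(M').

States {B} cannot be reached from the start state, so discard them.
P0 = {C,D} | {A}.
On input 0, block {C,D} splits into {C} and {D}.
Stable partition: {C} | {A} | {D} — 3 equivalence classes.

3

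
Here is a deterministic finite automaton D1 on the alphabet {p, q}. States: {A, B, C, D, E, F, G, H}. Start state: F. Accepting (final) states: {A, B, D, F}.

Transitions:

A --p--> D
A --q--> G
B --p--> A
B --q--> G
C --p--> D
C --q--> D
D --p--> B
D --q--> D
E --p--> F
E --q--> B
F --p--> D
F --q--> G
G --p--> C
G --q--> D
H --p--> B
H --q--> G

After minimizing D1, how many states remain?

Reachable states from the start: {A,B,C,D,F,G}. Unreachable: {E,H} — drop them.
Start with accepting vs non-accepting: {A,B,D,F} | {C,G}.
Refine {A,B,D,F} on symbol q: members go to different blocks, giving {A,B,F} and {D}.
Refine {A,B,F} on symbol p: members go to different blocks, giving {A,F} and {B}.
Split {C,G} by δ(·,p) → {C} and {G}.
The partition is now stable with 5 blocks: {A,F} | {C} | {D} | {B} | {G}.

5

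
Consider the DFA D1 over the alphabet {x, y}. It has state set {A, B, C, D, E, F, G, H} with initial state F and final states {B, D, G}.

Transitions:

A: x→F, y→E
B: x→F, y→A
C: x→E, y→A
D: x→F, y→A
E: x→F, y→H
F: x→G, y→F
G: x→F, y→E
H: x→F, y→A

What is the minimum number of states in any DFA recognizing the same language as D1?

3

Reachable states from the start: {A,E,F,G,H}. Unreachable: {B,C,D} — drop them.
P0 = {G} | {A,E,F,H}.
Refine {A,E,F,H} on symbol x: members go to different blocks, giving {A,E,H} and {F}.
No further refinement is possible. Final partition (3 blocks): {G} | {A,E,H} | {F}.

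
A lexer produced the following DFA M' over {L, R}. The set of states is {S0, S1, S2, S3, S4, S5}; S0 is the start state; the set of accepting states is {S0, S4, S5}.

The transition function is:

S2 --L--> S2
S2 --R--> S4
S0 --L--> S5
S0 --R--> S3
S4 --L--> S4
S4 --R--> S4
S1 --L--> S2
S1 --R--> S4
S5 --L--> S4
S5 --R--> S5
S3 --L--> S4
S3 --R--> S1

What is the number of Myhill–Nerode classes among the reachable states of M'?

Initial partition by acceptance: {S0,S4,S5} | {S1,S2,S3}.
Split {S0,S4,S5} by δ(·,R) → {S4,S5} and {S0}.
Split {S1,S2,S3} by δ(·,L) → {S1,S2} and {S3}.
Stable partition: {S4,S5} | {S1,S2} | {S0} | {S3} — 4 equivalence classes.

4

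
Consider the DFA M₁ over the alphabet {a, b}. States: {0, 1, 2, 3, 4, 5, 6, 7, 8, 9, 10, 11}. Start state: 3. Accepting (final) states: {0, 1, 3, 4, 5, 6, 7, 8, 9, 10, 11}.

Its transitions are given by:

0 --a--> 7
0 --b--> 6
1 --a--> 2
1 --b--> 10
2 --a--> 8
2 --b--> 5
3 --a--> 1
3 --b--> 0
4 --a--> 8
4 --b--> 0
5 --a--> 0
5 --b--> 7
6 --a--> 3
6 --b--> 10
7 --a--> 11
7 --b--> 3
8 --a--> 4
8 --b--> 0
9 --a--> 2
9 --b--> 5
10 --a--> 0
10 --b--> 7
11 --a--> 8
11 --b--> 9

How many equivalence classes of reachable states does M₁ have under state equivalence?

Every state is reachable, so we keep all 12.
Start with accepting vs non-accepting: {0,1,3,4,5,6,7,8,9,10,11} | {2}.
Split {0,1,3,4,5,6,7,8,9,10,11} by δ(·,a) → {0,3,4,5,6,7,8,10,11} and {1,9}.
Refine {0,3,4,5,6,7,8,10,11} on symbol a: members go to different blocks, giving {0,4,5,6,7,8,10,11} and {3}.
Refine {0,4,5,6,7,8,10,11} on symbol a: members go to different blocks, giving {0,4,5,7,8,10,11} and {6}.
Refine {0,4,5,7,8,10,11} on symbol b: members go to different blocks, giving {4,5,8,10} and {0} and {7} and {11}.
On input a, block {4,5,8,10} splits into {4,8} and {5,10}.
The partition is now stable with 9 blocks: {4,8} | {2} | {1,9} | {3} | {6} | {0} | {7} | {11} | {5,10}.

9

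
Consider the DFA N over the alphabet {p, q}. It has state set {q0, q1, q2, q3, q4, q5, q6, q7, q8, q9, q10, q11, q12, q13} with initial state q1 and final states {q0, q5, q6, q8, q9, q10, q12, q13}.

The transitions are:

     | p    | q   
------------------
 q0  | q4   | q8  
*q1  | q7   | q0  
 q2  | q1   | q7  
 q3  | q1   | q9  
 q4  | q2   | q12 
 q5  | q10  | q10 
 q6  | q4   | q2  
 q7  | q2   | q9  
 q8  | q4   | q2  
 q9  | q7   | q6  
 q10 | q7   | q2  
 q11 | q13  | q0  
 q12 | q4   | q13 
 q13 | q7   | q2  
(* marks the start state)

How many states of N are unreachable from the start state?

No path from q1 leads to q3, q5, q10, q11; the other 10 states are all reachable.

4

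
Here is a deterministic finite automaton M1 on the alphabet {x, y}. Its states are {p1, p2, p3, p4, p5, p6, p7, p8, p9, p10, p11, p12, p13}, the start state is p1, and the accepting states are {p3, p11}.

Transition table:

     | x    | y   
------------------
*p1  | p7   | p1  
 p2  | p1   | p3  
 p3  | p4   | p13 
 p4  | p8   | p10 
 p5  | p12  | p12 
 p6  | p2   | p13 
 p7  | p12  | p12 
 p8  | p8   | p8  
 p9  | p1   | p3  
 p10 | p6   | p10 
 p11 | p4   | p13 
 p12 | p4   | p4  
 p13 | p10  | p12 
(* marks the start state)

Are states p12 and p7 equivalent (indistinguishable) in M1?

Reachable states from the start: {p1,p2,p3,p4,p6,p7,p8,p10,p12,p13}. Unreachable: {p5,p9,p11} — drop them.
P0 = {p3} | {p1,p2,p4,p6,p7,p8,p10,p12,p13}.
Split {p1,p2,p4,p6,p7,p8,p10,p12,p13} by δ(·,y) → {p1,p4,p6,p7,p8,p10,p12,p13} and {p2}.
On input x, block {p1,p4,p6,p7,p8,p10,p12,p13} splits into {p1,p4,p7,p8,p10,p12,p13} and {p6}.
Split {p1,p4,p7,p8,p10,p12,p13} by δ(·,x) → {p1,p4,p7,p8,p12,p13} and {p10}.
Refine {p1,p4,p7,p8,p12,p13} on symbol x: members go to different blocks, giving {p1,p4,p7,p8,p12} and {p13}.
Refine {p1,p4,p7,p8,p12} on symbol y: members go to different blocks, giving {p1,p7,p8,p12} and {p4}.
Split {p1,p7,p8,p12} by δ(·,x) → {p1,p7,p8} and {p12}.
Refine {p1,p7,p8} on symbol x: members go to different blocks, giving {p1,p8} and {p7}.
Refine {p1,p8} on symbol x: members go to different blocks, giving {p1} and {p8}.
No further refinement is possible. Final partition (10 blocks): {p3} | {p1} | {p2} | {p6} | {p10} | {p13} | {p4} | {p12} | {p7} | {p8}.
p12 and p7 end up in different blocks, so they are distinguishable. For instance, the string 'xyxxy' is accepted from only p12.

No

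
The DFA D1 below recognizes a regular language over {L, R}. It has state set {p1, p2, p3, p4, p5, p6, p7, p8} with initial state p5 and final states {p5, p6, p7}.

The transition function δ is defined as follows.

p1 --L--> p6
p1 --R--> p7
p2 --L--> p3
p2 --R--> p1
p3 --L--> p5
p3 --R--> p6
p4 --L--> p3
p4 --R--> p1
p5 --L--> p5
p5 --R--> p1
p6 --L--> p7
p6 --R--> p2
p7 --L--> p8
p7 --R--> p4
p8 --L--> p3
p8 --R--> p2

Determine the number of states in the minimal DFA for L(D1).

Start with accepting vs non-accepting: {p5,p6,p7} | {p1,p2,p3,p4,p8}.
On input L, block {p5,p6,p7} splits into {p5,p6} and {p7}.
Refine {p5,p6} on symbol L: members go to different blocks, giving {p5} and {p6}.
On input L, block {p1,p2,p3,p4,p8} splits into {p2,p4,p8} and {p1} and {p3}.
On input R, block {p2,p4,p8} splits into {p2,p4} and {p8}.
The partition is now stable with 7 blocks: {p5} | {p2,p4} | {p7} | {p6} | {p1} | {p3} | {p8}.

7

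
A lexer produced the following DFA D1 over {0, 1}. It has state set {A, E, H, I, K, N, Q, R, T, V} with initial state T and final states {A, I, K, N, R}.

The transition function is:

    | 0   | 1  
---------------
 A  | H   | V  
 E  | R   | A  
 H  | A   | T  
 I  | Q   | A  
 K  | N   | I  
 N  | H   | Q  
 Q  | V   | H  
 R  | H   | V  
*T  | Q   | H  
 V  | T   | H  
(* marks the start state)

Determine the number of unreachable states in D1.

Starting at T and following transitions, the reachable set is {A, H, Q, T, V}. That leaves E, I, K, N, R unreachable — 5 in total.

5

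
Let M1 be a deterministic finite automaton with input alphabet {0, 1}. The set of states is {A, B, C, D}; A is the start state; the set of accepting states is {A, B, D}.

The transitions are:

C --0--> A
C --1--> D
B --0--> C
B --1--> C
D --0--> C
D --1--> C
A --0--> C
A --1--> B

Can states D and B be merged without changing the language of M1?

Yes

All states are reachable from the start state.
Initial partition by acceptance: {A,B,D} | {C}.
On input 1, block {A,B,D} splits into {B,D} and {A}.
No further refinement is possible. Final partition (3 blocks): {B,D} | {C} | {A}.
D and B lie in the same block of the stable partition, so they are equivalent — no string distinguishes them.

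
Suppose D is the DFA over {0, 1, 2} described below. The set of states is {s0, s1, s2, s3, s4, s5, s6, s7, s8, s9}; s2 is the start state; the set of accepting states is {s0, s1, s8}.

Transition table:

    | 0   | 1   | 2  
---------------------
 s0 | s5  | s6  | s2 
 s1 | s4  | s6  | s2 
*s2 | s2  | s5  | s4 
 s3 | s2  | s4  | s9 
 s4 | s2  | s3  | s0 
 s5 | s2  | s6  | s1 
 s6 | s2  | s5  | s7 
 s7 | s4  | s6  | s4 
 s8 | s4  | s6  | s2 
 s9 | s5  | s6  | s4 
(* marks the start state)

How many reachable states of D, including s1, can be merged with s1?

States {s8} cannot be reached from the start state, so discard them.
Start with accepting vs non-accepting: {s0,s1} | {s2,s3,s4,s5,s6,s7,s9}.
Split {s2,s3,s4,s5,s6,s7,s9} by δ(·,2) → {s2,s3,s6,s7,s9} and {s4,s5}.
On input 0, block {s2,s3,s6,s7,s9} splits into {s2,s3,s6} and {s7,s9}.
Split {s2,s3,s6} by δ(·,2) → {s3,s6} and {s2}.
Stable partition: {s0,s1} | {s3,s6} | {s4,s5} | {s7,s9} | {s2} — 5 equivalence classes.
The equivalence class containing s1 is {s0,s1}, of size 2.

2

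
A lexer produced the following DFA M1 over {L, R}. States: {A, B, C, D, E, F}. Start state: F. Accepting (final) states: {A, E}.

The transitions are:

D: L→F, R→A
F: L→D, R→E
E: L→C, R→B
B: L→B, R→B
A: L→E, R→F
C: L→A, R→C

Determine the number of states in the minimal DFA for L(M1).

Start with accepting vs non-accepting: {A,E} | {B,C,D,F}.
Split {A,E} by δ(·,L) → {A} and {E}.
Split {B,C,D,F} by δ(·,L) → {B,D,F} and {C}.
Refine {B,D,F} on symbol R: members go to different blocks, giving {B} and {D} and {F}.
The partition is now stable with 6 blocks: {A} | {B} | {E} | {C} | {D} | {F}.

6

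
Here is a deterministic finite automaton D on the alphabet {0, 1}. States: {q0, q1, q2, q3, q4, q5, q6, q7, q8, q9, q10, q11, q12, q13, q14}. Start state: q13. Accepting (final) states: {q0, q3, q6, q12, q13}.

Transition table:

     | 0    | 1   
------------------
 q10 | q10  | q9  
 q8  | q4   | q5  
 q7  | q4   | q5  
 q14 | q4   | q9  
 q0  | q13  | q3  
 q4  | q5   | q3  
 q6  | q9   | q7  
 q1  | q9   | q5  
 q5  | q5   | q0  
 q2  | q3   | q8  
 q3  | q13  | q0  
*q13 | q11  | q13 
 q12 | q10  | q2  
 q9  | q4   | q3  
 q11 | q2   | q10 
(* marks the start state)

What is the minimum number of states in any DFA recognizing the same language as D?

7

First remove the unreachable states {q1,q6,q7,q12,q14}; 10 states remain.
Start with accepting vs non-accepting: {q0,q3,q13} | {q2,q4,q5,q8,q9,q10,q11}.
On input 0, block {q0,q3,q13} splits into {q0,q3} and {q13}.
Refine {q2,q4,q5,q8,q9,q10,q11} on symbol 0: members go to different blocks, giving {q4,q5,q8,q9,q10,q11} and {q2}.
On input 0, block {q4,q5,q8,q9,q10,q11} splits into {q4,q5,q8,q9,q10} and {q11}.
Refine {q4,q5,q8,q9,q10} on symbol 1: members go to different blocks, giving {q4,q5,q9} and {q8,q10}.
On input 0, block {q8,q10} splits into {q8} and {q10}.
No further refinement is possible. Final partition (7 blocks): {q0,q3} | {q4,q5,q9} | {q13} | {q2} | {q11} | {q8} | {q10}.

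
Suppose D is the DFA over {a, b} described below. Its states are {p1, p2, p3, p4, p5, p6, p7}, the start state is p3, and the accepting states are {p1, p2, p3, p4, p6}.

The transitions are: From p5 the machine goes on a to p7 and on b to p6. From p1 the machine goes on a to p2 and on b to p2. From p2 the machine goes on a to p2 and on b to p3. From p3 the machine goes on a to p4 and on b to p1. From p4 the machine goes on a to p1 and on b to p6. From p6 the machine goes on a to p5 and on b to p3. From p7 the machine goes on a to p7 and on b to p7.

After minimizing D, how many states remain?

Initial partition by acceptance: {p1,p2,p3,p4,p6} | {p5,p7}.
Refine {p1,p2,p3,p4,p6} on symbol a: members go to different blocks, giving {p1,p2,p3,p4} and {p6}.
On input b, block {p1,p2,p3,p4} splits into {p1,p2,p3} and {p4}.
Refine {p1,p2,p3} on symbol a: members go to different blocks, giving {p1,p2} and {p3}.
On input b, block {p1,p2} splits into {p1} and {p2}.
On input b, block {p5,p7} splits into {p5} and {p7}.
The partition is now stable with 7 blocks: {p1} | {p5} | {p6} | {p4} | {p3} | {p2} | {p7}.

7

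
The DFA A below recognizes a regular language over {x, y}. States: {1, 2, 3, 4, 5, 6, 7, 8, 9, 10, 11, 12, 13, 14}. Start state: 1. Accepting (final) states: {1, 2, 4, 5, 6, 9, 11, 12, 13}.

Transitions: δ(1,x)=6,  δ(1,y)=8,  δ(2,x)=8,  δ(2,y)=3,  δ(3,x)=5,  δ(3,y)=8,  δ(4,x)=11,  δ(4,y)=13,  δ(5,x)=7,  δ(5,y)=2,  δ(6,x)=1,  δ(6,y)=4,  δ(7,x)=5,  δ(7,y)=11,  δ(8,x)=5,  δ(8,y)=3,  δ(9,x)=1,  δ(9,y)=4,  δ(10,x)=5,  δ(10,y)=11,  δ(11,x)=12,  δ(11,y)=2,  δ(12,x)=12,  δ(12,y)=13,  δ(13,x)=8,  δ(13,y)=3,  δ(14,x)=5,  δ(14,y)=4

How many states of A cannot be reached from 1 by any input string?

No path from 1 leads to 9, 10, 14; the other 11 states are all reachable.

3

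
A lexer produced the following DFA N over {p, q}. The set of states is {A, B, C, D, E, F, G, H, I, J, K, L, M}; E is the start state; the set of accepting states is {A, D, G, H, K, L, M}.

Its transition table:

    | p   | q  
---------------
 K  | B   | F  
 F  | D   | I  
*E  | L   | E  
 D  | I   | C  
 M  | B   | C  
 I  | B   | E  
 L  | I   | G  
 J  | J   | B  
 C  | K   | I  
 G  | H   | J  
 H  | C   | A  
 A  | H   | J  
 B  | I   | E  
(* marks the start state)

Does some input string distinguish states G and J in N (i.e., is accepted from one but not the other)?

Yes

First remove the unreachable states {M}; 12 states remain.
Start with accepting vs non-accepting: {A,D,G,H,K,L} | {B,C,E,F,I,J}.
Refine {A,D,G,H,K,L} on symbol p: members go to different blocks, giving {D,H,K,L} and {A,G}.
Refine {D,H,K,L} on symbol q: members go to different blocks, giving {D,K} and {H,L}.
Refine {B,C,E,F,I,J} on symbol p: members go to different blocks, giving {B,I,J} and {C,F} and {E}.
On input q, block {B,I,J} splits into {B,I} and {J}.
Split {H,L} by δ(·,p) → {H} and {L}.
The partition is now stable with 8 blocks: {D,K} | {B,I} | {A,G} | {H} | {C,F} | {E} | {J} | {L}.
G and J end up in different blocks, so they are distinguishable. For instance, the string 'ε' is accepted from only G.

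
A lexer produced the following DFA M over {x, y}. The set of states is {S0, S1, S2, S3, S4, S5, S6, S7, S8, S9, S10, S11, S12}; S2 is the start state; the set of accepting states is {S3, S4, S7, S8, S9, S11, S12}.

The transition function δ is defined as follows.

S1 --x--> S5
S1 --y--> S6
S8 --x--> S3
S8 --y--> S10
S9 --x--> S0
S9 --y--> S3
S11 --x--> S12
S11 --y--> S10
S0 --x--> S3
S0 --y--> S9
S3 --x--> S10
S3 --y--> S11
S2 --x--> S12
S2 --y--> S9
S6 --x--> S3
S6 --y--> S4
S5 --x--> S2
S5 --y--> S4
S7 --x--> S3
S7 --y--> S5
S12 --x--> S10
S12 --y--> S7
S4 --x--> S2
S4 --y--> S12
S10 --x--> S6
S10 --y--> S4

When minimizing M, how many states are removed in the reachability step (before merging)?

2

Starting at S2 and following transitions, the reachable set is {S0, S2, S3, S4, S5, S6, S7, S9, S10, S11, S12}. That leaves S1, S8 unreachable — 2 in total.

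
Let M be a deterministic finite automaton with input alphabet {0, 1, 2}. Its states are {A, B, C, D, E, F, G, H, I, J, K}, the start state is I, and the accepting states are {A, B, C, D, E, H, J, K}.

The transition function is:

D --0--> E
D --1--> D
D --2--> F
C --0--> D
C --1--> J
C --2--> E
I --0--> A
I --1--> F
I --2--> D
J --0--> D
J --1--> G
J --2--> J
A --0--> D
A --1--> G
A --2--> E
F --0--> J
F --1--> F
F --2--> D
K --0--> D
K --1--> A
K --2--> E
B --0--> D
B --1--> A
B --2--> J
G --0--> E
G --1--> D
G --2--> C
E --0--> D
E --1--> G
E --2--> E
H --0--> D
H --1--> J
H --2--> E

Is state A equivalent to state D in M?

States {B,H,K} cannot be reached from the start state, so discard them.
Start with accepting vs non-accepting: {A,C,D,E,J} | {F,G,I}.
Split {A,C,D,E,J} by δ(·,1) → {A,E,J} and {C,D}.
Split {F,G,I} by δ(·,1) → {F,I} and {G}.
Refine {C,D} on symbol 0: members go to different blocks, giving {C} and {D}.
The partition is now stable with 5 blocks: {A,E,J} | {F,I} | {C} | {G} | {D}.
A and D end up in different blocks, so they are distinguishable. For instance, the string '1' is accepted from only D.

No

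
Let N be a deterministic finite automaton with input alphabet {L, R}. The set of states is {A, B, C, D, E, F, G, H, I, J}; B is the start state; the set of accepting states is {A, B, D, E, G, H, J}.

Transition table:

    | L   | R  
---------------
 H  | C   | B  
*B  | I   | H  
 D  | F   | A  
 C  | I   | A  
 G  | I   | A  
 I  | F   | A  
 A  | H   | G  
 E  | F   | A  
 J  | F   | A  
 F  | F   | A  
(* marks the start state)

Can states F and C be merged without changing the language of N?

Reachable states from the start: {A,B,C,F,G,H,I}. Unreachable: {D,E,J} — drop them.
Initial partition by acceptance: {A,B,G,H} | {C,F,I}.
Split {A,B,G,H} by δ(·,L) → {B,G,H} and {A}.
Refine {B,G,H} on symbol R: members go to different blocks, giving {B,H} and {G}.
No further refinement is possible. Final partition (4 blocks): {B,H} | {C,F,I} | {A} | {G}.
F and C lie in the same block of the stable partition, so they are equivalent — no string distinguishes them.

Yes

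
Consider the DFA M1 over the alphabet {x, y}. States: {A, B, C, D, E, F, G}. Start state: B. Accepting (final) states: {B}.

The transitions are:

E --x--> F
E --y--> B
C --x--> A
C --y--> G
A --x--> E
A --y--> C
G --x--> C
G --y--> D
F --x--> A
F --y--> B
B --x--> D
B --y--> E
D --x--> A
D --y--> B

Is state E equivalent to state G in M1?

All states are reachable from the start state.
Initial partition by acceptance: {B} | {A,C,D,E,F,G}.
Split {A,C,D,E,F,G} by δ(·,y) → {A,C,G} and {D,E,F}.
On input x, block {A,C,G} splits into {C,G} and {A}.
On input x, block {C,G} splits into {C} and {G}.
Refine {D,E,F} on symbol x: members go to different blocks, giving {D,F} and {E}.
Stable partition: {B} | {C} | {D,F} | {A} | {G} | {E} — 6 equivalence classes.
E and G end up in different blocks, so they are distinguishable. For instance, the string 'y' is accepted from only E.

No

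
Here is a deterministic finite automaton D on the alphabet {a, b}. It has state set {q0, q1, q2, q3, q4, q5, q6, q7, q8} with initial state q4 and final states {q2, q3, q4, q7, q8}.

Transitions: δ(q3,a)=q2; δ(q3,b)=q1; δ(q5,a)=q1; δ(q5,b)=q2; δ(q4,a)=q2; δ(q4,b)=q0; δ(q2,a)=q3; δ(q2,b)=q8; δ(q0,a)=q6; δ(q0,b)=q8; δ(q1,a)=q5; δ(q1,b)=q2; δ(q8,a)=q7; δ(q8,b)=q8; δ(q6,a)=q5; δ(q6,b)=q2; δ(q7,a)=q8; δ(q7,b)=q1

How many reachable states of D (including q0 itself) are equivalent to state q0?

All states are reachable from the start state.
P0 = {q2,q3,q4,q7,q8} | {q0,q1,q5,q6}.
On input b, block {q2,q3,q4,q7,q8} splits into {q3,q4,q7} and {q2,q8}.
The partition is now stable with 3 blocks: {q3,q4,q7} | {q0,q1,q5,q6} | {q2,q8}.
State q0 belongs to the block {q0,q1,q5,q6}, which has 4 states.

4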